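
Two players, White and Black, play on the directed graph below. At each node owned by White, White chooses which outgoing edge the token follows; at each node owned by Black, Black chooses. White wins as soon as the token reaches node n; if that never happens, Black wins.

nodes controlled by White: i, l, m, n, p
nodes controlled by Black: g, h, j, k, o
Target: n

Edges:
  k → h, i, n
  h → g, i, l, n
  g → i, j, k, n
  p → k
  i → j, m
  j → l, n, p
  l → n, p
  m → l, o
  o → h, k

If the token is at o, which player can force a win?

Black

A0 = {n}
A1: add {l} — l (White) has l→n.
A2: add {m} — m (White) has m→l.
A3: add {i} — i (White) has i→m.
A4 = A3; e.g. g (Black) can still go to j. Fixed point.
o never enters the attractor, so Black can avoid the target forever.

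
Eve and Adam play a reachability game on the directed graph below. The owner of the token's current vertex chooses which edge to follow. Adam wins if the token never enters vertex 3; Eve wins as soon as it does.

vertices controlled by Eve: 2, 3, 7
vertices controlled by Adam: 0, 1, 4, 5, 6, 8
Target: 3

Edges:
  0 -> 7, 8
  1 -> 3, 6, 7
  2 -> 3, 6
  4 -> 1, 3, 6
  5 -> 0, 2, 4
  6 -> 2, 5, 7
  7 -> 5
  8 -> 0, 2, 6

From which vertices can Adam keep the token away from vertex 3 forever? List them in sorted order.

0, 1, 4, 5, 6, 7, 8

A0 = {3}
A1: add {2} — 2 (Eve) has 2→3.
A2 = A1; e.g. 0 (Adam) can still go to 7. Fixed point.
Eve's attractor = {2, 3}; Adam avoids the target exactly from the complement.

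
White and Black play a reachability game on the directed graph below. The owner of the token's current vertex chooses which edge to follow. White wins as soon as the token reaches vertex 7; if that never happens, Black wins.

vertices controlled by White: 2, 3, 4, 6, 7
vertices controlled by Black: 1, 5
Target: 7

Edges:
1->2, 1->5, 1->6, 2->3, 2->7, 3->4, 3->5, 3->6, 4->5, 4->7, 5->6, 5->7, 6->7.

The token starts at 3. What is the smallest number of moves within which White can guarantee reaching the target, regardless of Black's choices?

2

A0 = {7}
A1: add {2, 4, 6} — 2 (White) has 2→7; 4 (White) has 4→7; 6 (White) has 6→7.
A2: add {3, 5} — 3 (White) has 3→4; 5 (Black): all of {6, 7} already in.
3 enters the attractor at level 2, so White can force the target in 2 moves from there.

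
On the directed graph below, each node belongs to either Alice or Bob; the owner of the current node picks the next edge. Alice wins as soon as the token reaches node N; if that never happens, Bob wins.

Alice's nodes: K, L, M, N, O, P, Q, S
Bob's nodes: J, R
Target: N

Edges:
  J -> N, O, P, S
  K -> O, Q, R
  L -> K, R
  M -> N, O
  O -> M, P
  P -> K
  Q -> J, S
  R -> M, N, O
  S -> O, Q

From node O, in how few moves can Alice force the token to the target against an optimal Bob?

A0 = {N}
A1: add {M} — M (Alice) has M→N.
A2: add {O} — O (Alice) has O→M.
O enters the attractor at level 2, so Alice can force the target in 2 moves from there.

2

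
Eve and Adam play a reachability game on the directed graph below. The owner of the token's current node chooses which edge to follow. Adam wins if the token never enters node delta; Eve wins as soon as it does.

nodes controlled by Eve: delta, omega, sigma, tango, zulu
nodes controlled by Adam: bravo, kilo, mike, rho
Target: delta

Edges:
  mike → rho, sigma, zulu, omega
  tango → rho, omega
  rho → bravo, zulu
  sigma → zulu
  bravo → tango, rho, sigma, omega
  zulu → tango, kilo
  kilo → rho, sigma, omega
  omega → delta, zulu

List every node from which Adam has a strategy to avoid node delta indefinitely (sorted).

bravo, kilo, mike, rho

A0 = {delta}
A1: add {omega} — omega (Eve) has omega→delta.
A2: add {tango} — tango (Eve) has tango→omega.
A3: add {zulu} — zulu (Eve) has zulu→tango.
A4: add {sigma} — sigma (Eve) has sigma→zulu.
A5 = A4; e.g. mike (Adam) can still go to rho. Fixed point.
Eve's attractor = {delta, omega, sigma, tango, zulu}; Adam avoids the target exactly from the complement.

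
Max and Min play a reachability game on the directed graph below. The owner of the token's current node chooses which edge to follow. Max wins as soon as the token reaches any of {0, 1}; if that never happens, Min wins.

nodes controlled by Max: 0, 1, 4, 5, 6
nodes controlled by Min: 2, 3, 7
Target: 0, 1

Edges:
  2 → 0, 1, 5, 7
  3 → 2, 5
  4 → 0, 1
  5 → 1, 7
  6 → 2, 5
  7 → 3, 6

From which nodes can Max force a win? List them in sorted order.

A0 = {0, 1}
A1: add {4, 5} — 4 (Max) has 4→0; 5 (Max) has 5→1.
A2: add {6} — 6 (Max) has 6→5.
A3 = A2; e.g. 2 (Min) can still go to 7. Fixed point.
Max's winning region = {0, 1, 4, 5, 6}.

0, 1, 4, 5, 6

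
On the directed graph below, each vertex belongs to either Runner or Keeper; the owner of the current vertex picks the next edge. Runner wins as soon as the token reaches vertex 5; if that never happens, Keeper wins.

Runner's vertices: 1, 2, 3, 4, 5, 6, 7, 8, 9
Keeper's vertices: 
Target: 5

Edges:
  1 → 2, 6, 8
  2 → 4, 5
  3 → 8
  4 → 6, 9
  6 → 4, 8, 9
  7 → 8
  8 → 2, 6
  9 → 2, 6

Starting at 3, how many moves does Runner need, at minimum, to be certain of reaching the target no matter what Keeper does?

3

A0 = {5}
A1: add {2} — 2 (Runner) has 2→5.
A2: add {1, 8, 9} — 1 (Runner) has 1→2; 8 (Runner) has 8→2; 9 (Runner) has 9→2.
A3: add {3, 4, 6, 7} — 3 (Runner) has 3→8; 4 (Runner) has 4→9; 6 (Runner) has 6→8; 7 (Runner) has 7→8.
A3 = all vertices. Fixed point.
3 enters the attractor at level 3, so Runner can force the target in 3 moves from there.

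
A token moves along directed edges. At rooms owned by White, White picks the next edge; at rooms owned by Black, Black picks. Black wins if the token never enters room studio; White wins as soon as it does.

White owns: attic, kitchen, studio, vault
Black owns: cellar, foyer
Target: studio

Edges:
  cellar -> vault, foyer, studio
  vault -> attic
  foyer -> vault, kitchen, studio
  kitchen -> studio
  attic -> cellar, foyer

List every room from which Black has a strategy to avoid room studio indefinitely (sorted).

A0 = {studio}
A1: add {kitchen} — kitchen (White) has kitchen→studio.
A2 = A1; e.g. vault (White) has no edge into A1. Fixed point.
White's attractor = {kitchen, studio}; Black avoids the target exactly from the complement.

attic, cellar, foyer, vault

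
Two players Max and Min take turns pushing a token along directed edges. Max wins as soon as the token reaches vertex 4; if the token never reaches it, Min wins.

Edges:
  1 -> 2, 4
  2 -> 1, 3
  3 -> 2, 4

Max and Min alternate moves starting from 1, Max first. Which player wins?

Track states (vertex, player-to-move).
A0 = {(4,Max), (4,Min)}
A1: add {(1,Max), (3,Max)}.
(1,Max) ∈ A1 ⇒ Max forces the target.

Max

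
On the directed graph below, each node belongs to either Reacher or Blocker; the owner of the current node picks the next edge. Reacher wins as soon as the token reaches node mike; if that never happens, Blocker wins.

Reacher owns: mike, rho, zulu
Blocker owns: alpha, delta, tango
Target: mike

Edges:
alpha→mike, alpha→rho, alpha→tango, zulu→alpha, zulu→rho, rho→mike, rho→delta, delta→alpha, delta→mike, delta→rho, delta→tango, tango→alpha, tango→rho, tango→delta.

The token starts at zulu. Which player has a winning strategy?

Reacher

A0 = {mike}
A1: add {rho} — rho (Reacher) has rho→mike.
A2: add {zulu} — zulu (Reacher) has zulu→rho.
A3 = A2; e.g. alpha (Blocker) can still go to tango. Fixed point.
zulu ∈ A2, so Reacher can force the target.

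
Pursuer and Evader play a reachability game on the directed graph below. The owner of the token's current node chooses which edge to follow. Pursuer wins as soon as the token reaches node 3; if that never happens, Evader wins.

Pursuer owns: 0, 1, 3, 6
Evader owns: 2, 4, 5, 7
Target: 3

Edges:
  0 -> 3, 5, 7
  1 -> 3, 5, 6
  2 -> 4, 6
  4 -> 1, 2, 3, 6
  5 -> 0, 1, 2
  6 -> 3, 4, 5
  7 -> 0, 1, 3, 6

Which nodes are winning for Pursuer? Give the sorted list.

0, 1, 3, 6, 7

A0 = {3}
A1: add {0, 1, 6} — 0 (Pursuer) has 0→3; 1 (Pursuer) has 1→3; 6 (Pursuer) has 6→3.
A2: add {7} — 7 (Evader): all of {0, 1, 3, 6} already in.
A3 = A2; e.g. 2 (Evader) can still go to 4. Fixed point.
Pursuer's winning region = {0, 1, 3, 6, 7}.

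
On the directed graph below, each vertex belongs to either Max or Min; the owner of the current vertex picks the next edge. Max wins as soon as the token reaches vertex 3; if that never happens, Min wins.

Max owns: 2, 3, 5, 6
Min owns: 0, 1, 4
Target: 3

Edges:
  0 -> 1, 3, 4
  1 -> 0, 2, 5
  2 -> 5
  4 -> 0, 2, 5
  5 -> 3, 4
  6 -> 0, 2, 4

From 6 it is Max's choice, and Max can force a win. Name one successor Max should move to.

A0 = {3}
A1: add {5} — 5 (Max) has 5→3.
A2: add {2} — 2 (Max) has 2→5.
A3: add {6} — 6 (Max) has 6→2.
A4 = A3; e.g. 0 (Min) can still go to 1. Fixed point.
From 6, successor 2 is in the attractor (rank 2); the other successors 0, 4 are not.

2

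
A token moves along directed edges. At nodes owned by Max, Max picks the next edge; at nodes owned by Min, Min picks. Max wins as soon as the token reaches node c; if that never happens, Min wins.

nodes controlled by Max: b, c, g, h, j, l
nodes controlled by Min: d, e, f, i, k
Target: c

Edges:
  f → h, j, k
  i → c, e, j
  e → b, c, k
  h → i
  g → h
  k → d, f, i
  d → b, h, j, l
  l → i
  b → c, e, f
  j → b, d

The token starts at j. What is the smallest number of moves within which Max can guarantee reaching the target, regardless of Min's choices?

2

A0 = {c}
A1: add {b} — b (Max) has b→c.
A2: add {j} — j (Max) has j→b.
A3 = A2; e.g. d (Min) can still go to h. Fixed point.
j enters the attractor at level 2, so Max can force the target in 2 moves from there.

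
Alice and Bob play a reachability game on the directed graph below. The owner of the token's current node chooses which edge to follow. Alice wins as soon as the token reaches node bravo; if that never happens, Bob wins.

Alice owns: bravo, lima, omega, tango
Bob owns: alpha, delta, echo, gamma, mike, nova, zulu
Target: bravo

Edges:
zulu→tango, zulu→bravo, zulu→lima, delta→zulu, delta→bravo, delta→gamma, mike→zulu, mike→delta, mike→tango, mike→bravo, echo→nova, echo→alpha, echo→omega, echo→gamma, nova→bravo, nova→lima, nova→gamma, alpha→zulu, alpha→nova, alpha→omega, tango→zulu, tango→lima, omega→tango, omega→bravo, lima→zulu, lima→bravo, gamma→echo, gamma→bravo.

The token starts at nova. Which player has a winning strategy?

Bob

A0 = {bravo}
A1: add {lima, omega} — omega (Alice) has omega→bravo; lima (Alice) has lima→bravo.
A2: add {tango} — tango (Alice) has tango→lima.
A3: add {zulu} — zulu (Bob): all of {tango, bravo, lima} already in.
A4 = A3; e.g. delta (Bob) can still go to gamma. Fixed point.
nova never enters the attractor, so Bob can avoid the target forever.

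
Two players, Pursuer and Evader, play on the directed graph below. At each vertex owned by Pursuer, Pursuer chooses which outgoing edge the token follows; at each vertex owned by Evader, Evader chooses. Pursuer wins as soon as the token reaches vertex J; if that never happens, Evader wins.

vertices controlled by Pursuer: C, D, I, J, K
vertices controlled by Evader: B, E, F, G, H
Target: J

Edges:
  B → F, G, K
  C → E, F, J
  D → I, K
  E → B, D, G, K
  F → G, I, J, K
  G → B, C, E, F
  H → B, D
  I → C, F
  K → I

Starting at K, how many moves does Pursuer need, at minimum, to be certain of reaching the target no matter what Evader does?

A0 = {J}
A1: add {C} — C (Pursuer) has C→J.
A2: add {I} — I (Pursuer) has I→C.
A3: add {D, K} — D (Pursuer) has D→I; K (Pursuer) has K→I.
A4 = A3; e.g. B (Evader) can still go to F. Fixed point.
K enters the attractor at level 3, so Pursuer can force the target in 3 moves from there.

3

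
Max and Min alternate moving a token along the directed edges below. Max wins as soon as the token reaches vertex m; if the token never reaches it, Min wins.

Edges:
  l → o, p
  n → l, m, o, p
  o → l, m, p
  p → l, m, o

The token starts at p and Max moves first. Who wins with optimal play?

Max

Track states (vertex, player-to-move).
A0 = {(m,Max), (m,Min)}
A1: add {(n,Max), (o,Max), (p,Max)}.
(p,Max) ∈ A1 ⇒ Max forces the target.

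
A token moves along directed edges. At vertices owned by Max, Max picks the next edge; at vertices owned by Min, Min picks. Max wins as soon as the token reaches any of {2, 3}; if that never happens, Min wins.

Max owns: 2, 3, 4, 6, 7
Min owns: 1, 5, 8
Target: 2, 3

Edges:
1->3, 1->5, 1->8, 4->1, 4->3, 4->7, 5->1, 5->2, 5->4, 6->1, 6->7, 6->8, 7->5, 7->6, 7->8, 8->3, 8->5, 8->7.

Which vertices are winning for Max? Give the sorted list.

A0 = {2, 3}
A1: add {4} — 4 (Max) has 4→3.
A2 = A1; e.g. 1 (Min) can still go to 5. Fixed point.
Max's winning region = {2, 3, 4}.

2, 3, 4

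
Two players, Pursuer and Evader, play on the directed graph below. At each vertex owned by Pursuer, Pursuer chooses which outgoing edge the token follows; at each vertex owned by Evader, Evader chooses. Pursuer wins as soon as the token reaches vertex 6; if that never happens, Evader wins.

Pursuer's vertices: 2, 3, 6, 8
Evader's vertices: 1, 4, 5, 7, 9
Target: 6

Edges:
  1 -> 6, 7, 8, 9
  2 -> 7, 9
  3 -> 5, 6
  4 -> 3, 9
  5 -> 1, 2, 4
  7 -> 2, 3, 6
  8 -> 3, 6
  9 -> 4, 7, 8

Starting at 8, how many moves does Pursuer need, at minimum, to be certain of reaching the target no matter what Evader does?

A0 = {6}
A1: add {3, 8} — 3 (Pursuer) has 3→6; 8 (Pursuer) has 8→6.
A2 = A1; e.g. 1 (Evader) can still go to 7. Fixed point.
8 enters the attractor at level 1, so Pursuer can force the target in 1 move from there.

1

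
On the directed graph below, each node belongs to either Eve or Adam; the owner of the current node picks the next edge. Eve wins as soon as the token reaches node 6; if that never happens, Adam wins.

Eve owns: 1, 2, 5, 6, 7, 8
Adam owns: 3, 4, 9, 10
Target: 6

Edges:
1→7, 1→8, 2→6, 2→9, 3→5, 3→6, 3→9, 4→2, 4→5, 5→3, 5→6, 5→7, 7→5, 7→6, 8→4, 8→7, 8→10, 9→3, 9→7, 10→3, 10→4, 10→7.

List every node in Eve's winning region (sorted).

1, 2, 4, 5, 6, 7, 8

A0 = {6}
A1: add {2, 5, 7} — 2 (Eve) has 2→6; 5 (Eve) has 5→6; 7 (Eve) has 7→6.
A2: add {1, 4, 8} — 1 (Eve) has 1→7; 4 (Adam): all of {2, 5} already in; 8 (Eve) has 8→7.
A3 = A2; e.g. 3 (Adam) can still go to 9. Fixed point.
Eve's winning region = {1, 2, 4, 5, 6, 7, 8}.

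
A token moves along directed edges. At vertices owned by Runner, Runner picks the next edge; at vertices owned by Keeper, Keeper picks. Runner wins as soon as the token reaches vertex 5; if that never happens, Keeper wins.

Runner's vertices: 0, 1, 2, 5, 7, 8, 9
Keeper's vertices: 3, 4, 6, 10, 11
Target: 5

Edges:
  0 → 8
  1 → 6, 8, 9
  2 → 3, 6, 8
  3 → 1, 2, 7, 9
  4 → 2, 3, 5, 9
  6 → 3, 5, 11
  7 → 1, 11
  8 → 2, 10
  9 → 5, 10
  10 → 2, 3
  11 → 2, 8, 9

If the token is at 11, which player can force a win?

Keeper

A0 = {5}
A1: add {9} — 9 (Runner) has 9→5.
A2: add {1} — 1 (Runner) has 1→9.
A3: add {7} — 7 (Runner) has 7→1.
A4 = A3; e.g. 0 (Runner) has no edge into A3. Fixed point.
11 never enters the attractor, so Keeper can avoid the target forever.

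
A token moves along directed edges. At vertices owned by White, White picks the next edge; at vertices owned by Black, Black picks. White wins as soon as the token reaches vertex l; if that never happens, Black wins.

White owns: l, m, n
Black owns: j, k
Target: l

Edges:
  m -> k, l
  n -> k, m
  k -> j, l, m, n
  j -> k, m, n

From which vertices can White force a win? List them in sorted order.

A0 = {l}
A1: add {m} — m (White) has m→l.
A2: add {n} — n (White) has n→m.
A3 = A2; e.g. j (Black) can still go to k. Fixed point.
White's winning region = {l, m, n}.

l, m, n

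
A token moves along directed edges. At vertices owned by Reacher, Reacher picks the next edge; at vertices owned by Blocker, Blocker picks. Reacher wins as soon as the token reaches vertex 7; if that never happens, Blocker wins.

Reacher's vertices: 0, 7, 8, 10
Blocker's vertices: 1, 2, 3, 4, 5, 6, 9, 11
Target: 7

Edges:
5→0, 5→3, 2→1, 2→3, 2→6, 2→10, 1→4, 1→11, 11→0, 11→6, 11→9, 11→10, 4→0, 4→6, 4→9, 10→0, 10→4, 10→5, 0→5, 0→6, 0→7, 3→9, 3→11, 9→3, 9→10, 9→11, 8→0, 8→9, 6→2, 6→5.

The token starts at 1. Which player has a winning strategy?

Blocker

A0 = {7}
A1: add {0} — 0 (Reacher) has 0→7.
A2: add {8, 10} — 8 (Reacher) has 8→0; 10 (Reacher) has 10→0.
A3 = A2; e.g. 1 (Blocker) can still go to 4. Fixed point.
1 never enters the attractor, so Blocker can avoid the target forever.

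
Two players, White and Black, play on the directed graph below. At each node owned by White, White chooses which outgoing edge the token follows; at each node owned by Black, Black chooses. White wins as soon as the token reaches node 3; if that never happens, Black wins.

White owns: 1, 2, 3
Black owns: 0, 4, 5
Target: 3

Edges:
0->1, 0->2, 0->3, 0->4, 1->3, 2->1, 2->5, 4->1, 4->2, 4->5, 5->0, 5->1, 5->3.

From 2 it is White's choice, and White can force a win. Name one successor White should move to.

A0 = {3}
A1: add {1} — 1 (White) has 1→3.
A2: add {2} — 2 (White) has 2→1.
A3 = A2; e.g. 0 (Black) can still go to 4. Fixed point.
From 2, successor 1 is in the attractor (rank 1); the other successor 5 is not.

1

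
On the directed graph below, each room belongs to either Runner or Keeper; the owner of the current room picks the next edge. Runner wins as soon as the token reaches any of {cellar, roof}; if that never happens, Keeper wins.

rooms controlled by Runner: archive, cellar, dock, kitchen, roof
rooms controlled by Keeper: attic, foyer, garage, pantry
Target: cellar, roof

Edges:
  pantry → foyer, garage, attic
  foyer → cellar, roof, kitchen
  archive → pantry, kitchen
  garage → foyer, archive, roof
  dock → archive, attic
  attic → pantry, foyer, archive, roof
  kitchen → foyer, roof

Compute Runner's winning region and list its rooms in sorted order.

A0 = {cellar, roof}
A1: add {kitchen} — kitchen (Runner) has kitchen→roof.
A2: add {archive, foyer} — foyer (Keeper): all of {cellar, roof, kitchen} already in; archive (Runner) has archive→kitchen.
A3: add {dock, garage} — garage (Keeper): all of {foyer, archive, roof} already in; dock (Runner) has dock→archive.
A4 = A3; e.g. pantry (Keeper) can still go to attic. Fixed point.
Runner's winning region = {archive, cellar, dock, foyer, garage, kitchen, roof}.

archive, cellar, dock, foyer, garage, kitchen, roof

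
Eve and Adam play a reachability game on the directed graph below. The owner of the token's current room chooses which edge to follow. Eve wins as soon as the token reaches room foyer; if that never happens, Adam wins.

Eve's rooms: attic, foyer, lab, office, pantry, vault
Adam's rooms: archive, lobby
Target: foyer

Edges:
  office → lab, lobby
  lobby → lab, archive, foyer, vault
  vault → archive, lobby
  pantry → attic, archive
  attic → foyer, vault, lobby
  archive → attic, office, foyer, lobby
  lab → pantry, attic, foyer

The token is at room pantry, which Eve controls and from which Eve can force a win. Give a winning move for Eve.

A0 = {foyer}
A1: add {attic, lab} — lab (Eve) has lab→foyer; attic (Eve) has attic→foyer.
A2: add {office, pantry} — pantry (Eve) has pantry→attic; office (Eve) has office→lab.
A3 = A2; e.g. archive (Adam) can still go to lobby. Fixed point.
From pantry, successor attic is in the attractor (rank 1); the other successor archive is not.

attic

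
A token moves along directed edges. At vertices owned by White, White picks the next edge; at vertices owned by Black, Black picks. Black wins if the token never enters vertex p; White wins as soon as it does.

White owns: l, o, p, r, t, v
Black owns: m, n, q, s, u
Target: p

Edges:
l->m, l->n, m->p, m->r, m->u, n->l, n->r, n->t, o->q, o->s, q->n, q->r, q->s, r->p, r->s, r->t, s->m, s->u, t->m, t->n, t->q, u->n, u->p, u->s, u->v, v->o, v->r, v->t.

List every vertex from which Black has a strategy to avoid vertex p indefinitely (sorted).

l, m, n, o, q, s, t, u

A0 = {p}
A1: add {r} — r (White) has r→p.
A2: add {v} — v (White) has v→r.
A3 = A2; e.g. l (White) has no edge into A2. Fixed point.
White's attractor = {p, r, v}; Black avoids the target exactly from the complement.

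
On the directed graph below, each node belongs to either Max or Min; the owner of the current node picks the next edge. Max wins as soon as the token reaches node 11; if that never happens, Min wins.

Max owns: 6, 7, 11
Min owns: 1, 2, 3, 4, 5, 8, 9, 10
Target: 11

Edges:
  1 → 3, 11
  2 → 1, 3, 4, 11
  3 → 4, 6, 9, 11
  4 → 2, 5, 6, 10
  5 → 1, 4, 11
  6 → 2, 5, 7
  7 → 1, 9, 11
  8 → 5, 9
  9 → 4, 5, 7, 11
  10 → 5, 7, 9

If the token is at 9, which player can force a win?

Min

A0 = {11}
A1: add {7} — 7 (Max) has 7→11.
A2: add {6} — 6 (Max) has 6→7.
A3 = A2; e.g. 1 (Min) can still go to 3. Fixed point.
9 never enters the attractor, so Min can avoid the target forever.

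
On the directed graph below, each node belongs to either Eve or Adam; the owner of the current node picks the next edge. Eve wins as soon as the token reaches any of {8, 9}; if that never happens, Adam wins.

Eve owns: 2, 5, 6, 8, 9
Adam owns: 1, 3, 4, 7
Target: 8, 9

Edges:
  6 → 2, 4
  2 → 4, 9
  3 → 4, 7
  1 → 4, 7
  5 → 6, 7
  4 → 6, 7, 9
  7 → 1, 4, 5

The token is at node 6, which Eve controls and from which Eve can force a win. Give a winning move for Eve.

A0 = {8, 9}
A1: add {2} — 2 (Eve) has 2→9.
A2: add {6} — 6 (Eve) has 6→2.
A3: add {5} — 5 (Eve) has 5→6.
A4 = A3; e.g. 1 (Adam) can still go to 4. Fixed point.
From 6, successor 2 is in the attractor (rank 1); the other successor 4 is not.

2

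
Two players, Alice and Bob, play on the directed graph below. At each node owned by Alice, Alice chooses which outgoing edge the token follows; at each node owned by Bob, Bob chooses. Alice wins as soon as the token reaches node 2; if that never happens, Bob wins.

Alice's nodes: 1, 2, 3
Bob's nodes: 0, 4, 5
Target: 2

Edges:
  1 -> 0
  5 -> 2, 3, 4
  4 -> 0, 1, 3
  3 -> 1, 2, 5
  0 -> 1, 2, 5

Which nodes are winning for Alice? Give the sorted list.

2, 3

A0 = {2}
A1: add {3} — 3 (Alice) has 3→2.
A2 = A1; e.g. 0 (Bob) can still go to 1. Fixed point.
Alice's winning region = {2, 3}.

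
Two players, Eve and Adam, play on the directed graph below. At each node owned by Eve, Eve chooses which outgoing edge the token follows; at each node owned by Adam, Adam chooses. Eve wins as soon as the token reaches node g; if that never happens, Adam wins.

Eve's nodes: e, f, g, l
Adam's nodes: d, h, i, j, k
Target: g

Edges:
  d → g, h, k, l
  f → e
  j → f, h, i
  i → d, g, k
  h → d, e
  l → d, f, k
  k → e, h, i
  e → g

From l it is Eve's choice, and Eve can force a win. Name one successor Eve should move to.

f

A0 = {g}
A1: add {e} — e (Eve) has e→g.
A2: add {f} — f (Eve) has f→e.
A3: add {l} — l (Eve) has l→f.
A4 = A3; e.g. d (Adam) can still go to h. Fixed point.
From l, successor f is in the attractor (rank 2); the other successors d, k are not.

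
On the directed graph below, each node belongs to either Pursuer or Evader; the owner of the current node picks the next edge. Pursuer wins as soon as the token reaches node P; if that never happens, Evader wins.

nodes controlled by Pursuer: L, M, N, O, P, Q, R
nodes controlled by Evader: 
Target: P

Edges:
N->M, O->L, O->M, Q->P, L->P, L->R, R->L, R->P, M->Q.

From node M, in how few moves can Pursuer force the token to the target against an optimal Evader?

A0 = {P}
A1: add {L, Q, R} — L (Pursuer) has L→P; Q (Pursuer) has Q→P; R (Pursuer) has R→P.
A2: add {M, O} — M (Pursuer) has M→Q; O (Pursuer) has O→L.
M enters the attractor at level 2, so Pursuer can force the target in 2 moves from there.

2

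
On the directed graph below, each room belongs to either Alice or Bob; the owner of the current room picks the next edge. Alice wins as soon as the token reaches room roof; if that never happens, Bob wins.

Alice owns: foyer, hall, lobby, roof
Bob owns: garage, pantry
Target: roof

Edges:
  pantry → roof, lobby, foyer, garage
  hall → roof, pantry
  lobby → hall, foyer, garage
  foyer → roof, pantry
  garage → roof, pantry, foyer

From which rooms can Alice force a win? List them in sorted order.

A0 = {roof}
A1: add {foyer, hall} — hall (Alice) has hall→roof; foyer (Alice) has foyer→roof.
A2: add {lobby} — lobby (Alice) has lobby→hall.
A3 = A2; e.g. pantry (Bob) can still go to garage. Fixed point.
Alice's winning region = {foyer, hall, lobby, roof}.

foyer, hall, lobby, roof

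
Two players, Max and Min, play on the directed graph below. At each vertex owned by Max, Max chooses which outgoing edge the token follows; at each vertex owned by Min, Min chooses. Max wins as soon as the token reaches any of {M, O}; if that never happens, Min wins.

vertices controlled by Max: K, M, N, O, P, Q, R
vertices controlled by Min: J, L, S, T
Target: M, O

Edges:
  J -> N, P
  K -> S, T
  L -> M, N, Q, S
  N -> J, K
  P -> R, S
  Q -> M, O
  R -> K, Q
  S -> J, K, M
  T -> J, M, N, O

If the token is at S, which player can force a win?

A0 = {M, O}
A1: add {Q} — Q (Max) has Q→M.
A2: add {R} — R (Max) has R→Q.
A3: add {P} — P (Max) has P→R.
A4 = A3; e.g. J (Min) can still go to N. Fixed point.
S never enters the attractor, so Min can avoid the target forever.

Min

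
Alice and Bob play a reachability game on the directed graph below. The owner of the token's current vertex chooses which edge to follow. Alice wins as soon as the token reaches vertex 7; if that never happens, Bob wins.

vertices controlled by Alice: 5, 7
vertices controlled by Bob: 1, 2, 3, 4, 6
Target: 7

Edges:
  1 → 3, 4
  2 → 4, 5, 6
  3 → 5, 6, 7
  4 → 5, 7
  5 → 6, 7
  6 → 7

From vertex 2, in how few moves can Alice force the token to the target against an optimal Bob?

3

A0 = {7}
A1: add {5, 6} — 5 (Alice) has 5→7; 6 (Bob): all of {7} already in.
A2: add {3, 4} — 3 (Bob): all of {5, 6, 7} already in; 4 (Bob): all of {5, 7} already in.
A3: add {1, 2} — 1 (Bob): all of {3, 4} already in; 2 (Bob): all of {4, 5, 6} already in.
A3 = all vertices. Fixed point.
2 enters the attractor at level 3, so Alice can force the target in 3 moves from there.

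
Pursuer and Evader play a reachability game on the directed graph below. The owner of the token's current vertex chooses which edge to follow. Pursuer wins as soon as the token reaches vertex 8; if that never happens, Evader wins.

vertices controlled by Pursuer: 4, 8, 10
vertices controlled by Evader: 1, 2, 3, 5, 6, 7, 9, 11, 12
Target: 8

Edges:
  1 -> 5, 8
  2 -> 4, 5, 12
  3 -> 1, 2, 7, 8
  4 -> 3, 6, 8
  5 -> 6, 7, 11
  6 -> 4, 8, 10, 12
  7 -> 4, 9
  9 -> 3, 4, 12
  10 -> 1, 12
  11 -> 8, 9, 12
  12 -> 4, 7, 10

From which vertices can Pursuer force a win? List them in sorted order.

4, 8

A0 = {8}
A1: add {4} — 4 (Pursuer) has 4→8.
A2 = A1; e.g. 1 (Evader) can still go to 5. Fixed point.
Pursuer's winning region = {4, 8}.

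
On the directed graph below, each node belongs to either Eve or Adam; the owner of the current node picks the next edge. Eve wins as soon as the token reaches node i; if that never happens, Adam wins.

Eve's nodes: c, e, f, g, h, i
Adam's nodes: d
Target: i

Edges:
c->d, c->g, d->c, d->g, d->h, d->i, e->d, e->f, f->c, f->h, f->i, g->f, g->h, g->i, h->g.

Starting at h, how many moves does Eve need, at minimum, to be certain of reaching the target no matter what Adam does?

A0 = {i}
A1: add {f, g} — f (Eve) has f→i; g (Eve) has g→i.
A2: add {c, e, h} — c (Eve) has c→g; e (Eve) has e→f; h (Eve) has h→g.
h enters the attractor at level 2, so Eve can force the target in 2 moves from there.

2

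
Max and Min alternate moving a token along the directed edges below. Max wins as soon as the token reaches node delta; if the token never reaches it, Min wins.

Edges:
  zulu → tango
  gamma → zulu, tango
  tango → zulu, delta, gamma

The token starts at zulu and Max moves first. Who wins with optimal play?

Track states (vertex, player-to-move).
A0 = {(delta,Max), (delta,Min)}
A1: add {(tango,Max)}.
A2: add {(zulu,Min)}.
A3: add {(gamma,Max)}.
A4 = A3; e.g. (zulu,Max) stays out. (zulu,Max) never enters ⇒ Min avoids the target.

Min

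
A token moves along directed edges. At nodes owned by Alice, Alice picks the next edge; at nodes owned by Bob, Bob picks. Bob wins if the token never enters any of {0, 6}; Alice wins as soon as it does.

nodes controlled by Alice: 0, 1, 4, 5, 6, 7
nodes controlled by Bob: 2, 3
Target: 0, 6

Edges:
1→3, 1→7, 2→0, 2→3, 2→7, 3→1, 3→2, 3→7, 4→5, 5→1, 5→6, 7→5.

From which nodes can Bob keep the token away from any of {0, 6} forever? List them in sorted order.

2, 3

A0 = {0, 6}
A1: add {5} — 5 (Alice) has 5→6.
A2: add {4, 7} — 4 (Alice) has 4→5; 7 (Alice) has 7→5.
A3: add {1} — 1 (Alice) has 1→7.
A4 = A3; e.g. 2 (Bob) can still go to 3. Fixed point.
Alice's attractor = {0, 1, 4, 5, 6, 7}; Bob avoids the target exactly from the complement.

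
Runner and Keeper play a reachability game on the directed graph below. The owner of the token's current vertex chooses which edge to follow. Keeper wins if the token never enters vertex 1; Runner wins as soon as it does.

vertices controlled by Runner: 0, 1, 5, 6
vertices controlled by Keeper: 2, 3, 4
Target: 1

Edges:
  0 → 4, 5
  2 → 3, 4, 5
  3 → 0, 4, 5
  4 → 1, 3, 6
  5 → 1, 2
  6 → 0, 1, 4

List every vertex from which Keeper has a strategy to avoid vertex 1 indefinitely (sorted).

A0 = {1}
A1: add {5, 6} — 5 (Runner) has 5→1; 6 (Runner) has 6→1.
A2: add {0} — 0 (Runner) has 0→5.
A3 = A2; e.g. 2 (Keeper) can still go to 3. Fixed point.
Runner's attractor = {0, 1, 5, 6}; Keeper avoids the target exactly from the complement.

2, 3, 4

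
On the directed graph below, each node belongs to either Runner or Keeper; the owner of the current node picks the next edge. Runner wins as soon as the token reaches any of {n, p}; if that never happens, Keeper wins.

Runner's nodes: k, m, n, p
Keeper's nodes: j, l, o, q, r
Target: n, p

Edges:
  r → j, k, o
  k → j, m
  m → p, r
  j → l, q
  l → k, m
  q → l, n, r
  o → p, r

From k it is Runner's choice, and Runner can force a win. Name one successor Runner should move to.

A0 = {n, p}
A1: add {m} — m (Runner) has m→p.
A2: add {k} — k (Runner) has k→m.
A3: add {l} — l (Keeper): all of {k, m} already in.
A4 = A3; e.g. j (Keeper) can still go to q. Fixed point.
From k, successor m is in the attractor (rank 1); the other successor j is not.

m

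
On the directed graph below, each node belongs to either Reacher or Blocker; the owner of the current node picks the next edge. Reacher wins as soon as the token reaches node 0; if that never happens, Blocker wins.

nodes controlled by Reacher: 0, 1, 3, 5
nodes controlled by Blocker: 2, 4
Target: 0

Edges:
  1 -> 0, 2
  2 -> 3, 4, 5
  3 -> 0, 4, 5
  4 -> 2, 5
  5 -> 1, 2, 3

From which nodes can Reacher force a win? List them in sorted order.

A0 = {0}
A1: add {1, 3} — 1 (Reacher) has 1→0; 3 (Reacher) has 3→0.
A2: add {5} — 5 (Reacher) has 5→1.
A3 = A2; e.g. 2 (Blocker) can still go to 4. Fixed point.
Reacher's winning region = {0, 1, 3, 5}.

0, 1, 3, 5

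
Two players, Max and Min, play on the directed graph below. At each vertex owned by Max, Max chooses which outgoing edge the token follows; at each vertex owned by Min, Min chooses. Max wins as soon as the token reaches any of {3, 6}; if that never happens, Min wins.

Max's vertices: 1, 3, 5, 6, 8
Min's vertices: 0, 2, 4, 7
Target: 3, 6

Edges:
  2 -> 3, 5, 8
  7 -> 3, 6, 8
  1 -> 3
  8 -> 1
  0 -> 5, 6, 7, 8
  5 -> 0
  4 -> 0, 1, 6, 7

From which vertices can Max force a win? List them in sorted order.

1, 3, 6, 7, 8

A0 = {3, 6}
A1: add {1} — 1 (Max) has 1→3.
A2: add {8} — 8 (Max) has 8→1.
A3: add {7} — 7 (Min): all of {3, 6, 8} already in.
A4 = A3; e.g. 0 (Min) can still go to 5. Fixed point.
Max's winning region = {1, 3, 6, 7, 8}.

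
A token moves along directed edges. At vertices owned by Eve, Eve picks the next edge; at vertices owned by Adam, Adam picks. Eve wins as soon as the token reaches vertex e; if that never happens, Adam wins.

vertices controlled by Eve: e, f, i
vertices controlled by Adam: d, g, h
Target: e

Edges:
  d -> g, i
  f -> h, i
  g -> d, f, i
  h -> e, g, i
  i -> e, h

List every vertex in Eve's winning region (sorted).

e, f, i

A0 = {e}
A1: add {i} — i (Eve) has i→e.
A2: add {f} — f (Eve) has f→i.
A3 = A2; e.g. d (Adam) can still go to g. Fixed point.
Eve's winning region = {e, f, i}.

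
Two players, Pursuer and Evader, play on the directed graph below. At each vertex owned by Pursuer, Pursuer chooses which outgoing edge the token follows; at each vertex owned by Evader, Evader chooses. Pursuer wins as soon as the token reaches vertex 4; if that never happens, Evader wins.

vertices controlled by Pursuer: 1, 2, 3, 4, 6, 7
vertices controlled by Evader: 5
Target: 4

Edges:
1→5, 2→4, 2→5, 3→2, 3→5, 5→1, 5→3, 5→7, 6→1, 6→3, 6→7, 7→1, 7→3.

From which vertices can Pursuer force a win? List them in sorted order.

2, 3, 4, 6, 7

A0 = {4}
A1: add {2} — 2 (Pursuer) has 2→4.
A2: add {3} — 3 (Pursuer) has 3→2.
A3: add {6, 7} — 6 (Pursuer) has 6→3; 7 (Pursuer) has 7→3.
A4 = A3; e.g. 1 (Pursuer) has no edge into A3. Fixed point.
Pursuer's winning region = {2, 3, 4, 6, 7}.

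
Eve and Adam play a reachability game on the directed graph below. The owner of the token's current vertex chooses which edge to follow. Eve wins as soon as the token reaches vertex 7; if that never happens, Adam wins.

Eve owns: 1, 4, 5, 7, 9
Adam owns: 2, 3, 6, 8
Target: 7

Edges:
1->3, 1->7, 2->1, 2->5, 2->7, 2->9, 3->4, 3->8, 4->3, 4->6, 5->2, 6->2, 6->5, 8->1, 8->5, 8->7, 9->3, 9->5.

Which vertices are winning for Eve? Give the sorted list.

A0 = {7}
A1: add {1} — 1 (Eve) has 1→7.
A2 = A1; e.g. 2 (Adam) can still go to 5. Fixed point.
Eve's winning region = {1, 7}.

1, 7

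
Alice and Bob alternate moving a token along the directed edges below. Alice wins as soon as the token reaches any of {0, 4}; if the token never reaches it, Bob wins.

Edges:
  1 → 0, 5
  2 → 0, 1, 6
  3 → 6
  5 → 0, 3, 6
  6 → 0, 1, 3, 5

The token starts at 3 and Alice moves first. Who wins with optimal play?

Bob

Track states (vertex, player-to-move).
A0 = {(0,Alice), (0,Bob), (4,Alice), (4,Bob)}
A1: add {(1,Alice), (2,Alice), (5,Alice), (6,Alice)}.
A2: add {(1,Bob), (2,Bob), (3,Bob)}.
A3 = A2; e.g. (3,Alice) stays out. (3,Alice) never enters ⇒ Bob avoids the target.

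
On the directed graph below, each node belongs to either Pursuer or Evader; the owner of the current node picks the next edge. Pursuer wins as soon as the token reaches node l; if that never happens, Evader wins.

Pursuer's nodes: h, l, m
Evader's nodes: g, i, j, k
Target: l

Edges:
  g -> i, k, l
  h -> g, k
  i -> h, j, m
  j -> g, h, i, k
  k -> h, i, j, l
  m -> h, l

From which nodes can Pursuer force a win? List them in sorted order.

l, m

A0 = {l}
A1: add {m} — m (Pursuer) has m→l.
A2 = A1; e.g. g (Evader) can still go to i. Fixed point.
Pursuer's winning region = {l, m}.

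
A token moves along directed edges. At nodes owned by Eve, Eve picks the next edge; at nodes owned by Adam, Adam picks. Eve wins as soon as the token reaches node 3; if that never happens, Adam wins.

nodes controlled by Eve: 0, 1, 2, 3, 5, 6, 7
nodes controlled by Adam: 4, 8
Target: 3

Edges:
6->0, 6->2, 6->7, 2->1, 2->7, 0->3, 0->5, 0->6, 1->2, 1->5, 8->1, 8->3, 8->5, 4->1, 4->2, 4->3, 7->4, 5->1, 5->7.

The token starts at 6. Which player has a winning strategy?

Eve

A0 = {3}
A1: add {0} — 0 (Eve) has 0→3.
A2: add {6} — 6 (Eve) has 6→0.
A3 = A2; e.g. 1 (Eve) has no edge into A2. Fixed point.
6 ∈ A2, so Eve can force the target.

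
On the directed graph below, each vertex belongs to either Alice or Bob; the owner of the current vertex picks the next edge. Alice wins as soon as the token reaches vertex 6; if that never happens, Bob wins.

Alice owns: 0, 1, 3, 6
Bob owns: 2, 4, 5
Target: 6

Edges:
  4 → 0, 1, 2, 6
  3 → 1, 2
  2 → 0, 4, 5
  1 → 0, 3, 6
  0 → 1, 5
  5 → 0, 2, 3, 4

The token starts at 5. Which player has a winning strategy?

Bob

A0 = {6}
A1: add {1} — 1 (Alice) has 1→6.
A2: add {0, 3} — 0 (Alice) has 0→1; 3 (Alice) has 3→1.
A3 = A2; e.g. 2 (Bob) can still go to 4. Fixed point.
5 never enters the attractor, so Bob can avoid the target forever.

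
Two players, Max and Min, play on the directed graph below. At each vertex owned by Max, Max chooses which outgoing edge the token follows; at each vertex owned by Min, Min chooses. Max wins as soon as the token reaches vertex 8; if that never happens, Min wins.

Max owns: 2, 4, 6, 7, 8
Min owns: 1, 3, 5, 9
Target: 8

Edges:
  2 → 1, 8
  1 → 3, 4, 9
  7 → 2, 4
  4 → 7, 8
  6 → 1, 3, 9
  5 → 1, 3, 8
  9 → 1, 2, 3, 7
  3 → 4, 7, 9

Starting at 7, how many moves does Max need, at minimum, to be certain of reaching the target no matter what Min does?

2

A0 = {8}
A1: add {2, 4} — 2 (Max) has 2→8; 4 (Max) has 4→8.
A2: add {7} — 7 (Max) has 7→2.
A3 = A2; e.g. 1 (Min) can still go to 3. Fixed point.
7 enters the attractor at level 2, so Max can force the target in 2 moves from there.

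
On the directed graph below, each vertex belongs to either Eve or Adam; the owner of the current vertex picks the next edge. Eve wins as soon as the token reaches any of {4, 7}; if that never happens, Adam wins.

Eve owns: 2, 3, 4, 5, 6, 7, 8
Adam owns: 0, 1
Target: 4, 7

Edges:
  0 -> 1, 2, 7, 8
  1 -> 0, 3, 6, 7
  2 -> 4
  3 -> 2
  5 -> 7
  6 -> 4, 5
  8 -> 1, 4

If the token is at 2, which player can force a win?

Eve

A0 = {4, 7}
A1: add {2, 5, 6, 8} — 2 (Eve) has 2→4; 5 (Eve) has 5→7; 6 (Eve) has 6→4; 8 (Eve) has 8→4.
2 ∈ A1, so Eve can force the target.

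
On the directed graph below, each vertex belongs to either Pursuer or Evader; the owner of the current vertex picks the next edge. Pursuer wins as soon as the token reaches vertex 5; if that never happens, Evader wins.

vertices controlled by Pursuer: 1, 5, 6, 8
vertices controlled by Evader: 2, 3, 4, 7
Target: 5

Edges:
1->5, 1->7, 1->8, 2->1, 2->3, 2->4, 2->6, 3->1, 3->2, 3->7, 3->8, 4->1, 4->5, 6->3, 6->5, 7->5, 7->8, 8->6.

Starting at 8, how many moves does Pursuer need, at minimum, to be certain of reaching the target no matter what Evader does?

A0 = {5}
A1: add {1, 6} — 1 (Pursuer) has 1→5; 6 (Pursuer) has 6→5.
A2: add {4, 8} — 4 (Evader): all of {1, 5} already in; 8 (Pursuer) has 8→6.
8 enters the attractor at level 2, so Pursuer can force the target in 2 moves from there.

2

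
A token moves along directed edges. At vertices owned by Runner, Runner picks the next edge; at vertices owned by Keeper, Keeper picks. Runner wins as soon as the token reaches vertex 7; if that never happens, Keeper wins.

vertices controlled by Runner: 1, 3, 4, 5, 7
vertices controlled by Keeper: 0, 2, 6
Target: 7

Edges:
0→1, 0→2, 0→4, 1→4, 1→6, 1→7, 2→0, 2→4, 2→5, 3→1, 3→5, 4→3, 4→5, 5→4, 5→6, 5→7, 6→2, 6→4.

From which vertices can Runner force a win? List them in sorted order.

A0 = {7}
A1: add {1, 5} — 1 (Runner) has 1→7; 5 (Runner) has 5→7.
A2: add {3, 4} — 3 (Runner) has 3→1; 4 (Runner) has 4→5.
A3 = A2; e.g. 0 (Keeper) can still go to 2. Fixed point.
Runner's winning region = {1, 3, 4, 5, 7}.

1, 3, 4, 5, 7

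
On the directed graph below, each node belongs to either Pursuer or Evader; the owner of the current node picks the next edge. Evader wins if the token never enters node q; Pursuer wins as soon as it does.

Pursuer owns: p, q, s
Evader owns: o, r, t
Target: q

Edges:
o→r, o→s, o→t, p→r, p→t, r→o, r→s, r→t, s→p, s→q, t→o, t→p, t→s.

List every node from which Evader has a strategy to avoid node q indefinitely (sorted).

o, p, r, t

A0 = {q}
A1: add {s} — s (Pursuer) has s→q.
A2 = A1; e.g. o (Evader) can still go to r. Fixed point.
Pursuer's attractor = {q, s}; Evader avoids the target exactly from the complement.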